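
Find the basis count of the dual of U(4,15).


The dual of U(r,n) is U(n-r, n) = U(11,15).
Bases of U(11,15) are all (11)-element subsets.
|B(M*)| = C(15,11) = 15! / (11! * 4!) = 1365.

1365


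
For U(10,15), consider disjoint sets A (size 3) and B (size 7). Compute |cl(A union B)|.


|A union B| = 3 + 7 = 10 (disjoint).
In U(10,15), cl(S) = S if |S| < 10, else cl(S) = E.
Since 10 >= 10, cl(A union B) = E.
|cl(A union B)| = 15.

15


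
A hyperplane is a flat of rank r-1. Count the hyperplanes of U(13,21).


Hyperplanes of U(13,21) are flats of rank 12.
In a uniform matroid, these are exactly the (12)-element subsets.
Count = C(21,12) = 293930.

293930


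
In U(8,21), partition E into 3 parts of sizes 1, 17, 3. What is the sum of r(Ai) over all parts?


r(Ai) = min(|Ai|, 8) for each part.
Sum = min(1,8) + min(17,8) + min(3,8)
    = 1 + 8 + 3
    = 12.

12


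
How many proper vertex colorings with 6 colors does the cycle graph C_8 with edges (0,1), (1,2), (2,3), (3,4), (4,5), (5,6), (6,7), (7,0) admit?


P(C_8, k) = (k-1)^8 + (-1)^8*(k-1).
P(6) = (5)^8 + 5
= 390625 + 5 = 390630.

390630


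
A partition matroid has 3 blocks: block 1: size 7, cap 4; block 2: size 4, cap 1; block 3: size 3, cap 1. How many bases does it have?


A basis picks exactly ci elements from block i.
Number of bases = product of C(|Si|, ci).
= C(7,4) * C(4,1) * C(3,1)
= 35 * 4 * 3
= 420.

420


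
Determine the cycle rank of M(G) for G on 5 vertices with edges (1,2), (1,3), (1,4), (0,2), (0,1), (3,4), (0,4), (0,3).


Cycle rank (nullity) = |E| - r(M) = |E| - (|V| - c).
|E| = 8, |V| = 5, c = 1.
Nullity = 8 - (5 - 1) = 8 - 4 = 4.

4


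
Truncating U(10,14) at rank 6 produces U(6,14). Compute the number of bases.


Truncating U(10,14) to rank 6 gives U(6,14).
Bases of U(6,14) are all 6-element subsets of 14 elements.
Number of bases = (14 choose 6) = 3003.

3003


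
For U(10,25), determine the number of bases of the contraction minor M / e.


Contracting e from U(10,25) gives U(9,24).
Bases of U(9,24) = C(24,9) = 24! / (9! * 15!) = 1307504.

1307504


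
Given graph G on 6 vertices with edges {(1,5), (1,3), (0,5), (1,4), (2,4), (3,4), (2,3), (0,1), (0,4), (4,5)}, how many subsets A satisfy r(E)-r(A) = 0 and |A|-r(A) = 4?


R(x,y) = sum over A in 2^E of x^(r(E)-r(A)) * y^(|A|-r(A)).
G has 6 vertices, 10 edges. r(E) = 5.
Enumerate all 2^10 = 1024 subsets.
Count subsets with r(E)-r(A)=0 and |A|-r(A)=4: 10.

10


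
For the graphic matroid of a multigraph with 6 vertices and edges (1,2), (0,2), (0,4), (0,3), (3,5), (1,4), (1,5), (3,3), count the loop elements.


In a graphic matroid, a loop is a self-loop edge (u,u) with rank 0.
Examining all 8 edges for self-loops...
Self-loops found: (3,3)
Number of loops = 1.

1


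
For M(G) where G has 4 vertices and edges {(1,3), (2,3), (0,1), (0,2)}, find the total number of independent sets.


An independent set in a graphic matroid is an acyclic edge subset.
G has 4 vertices and 4 edges.
Enumerate all 2^4 = 16 subsets, checking for acyclicity.
Total independent sets = 15.

15


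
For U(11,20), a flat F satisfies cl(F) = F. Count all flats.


Flats of U(11,20): every subset of size < 11 is a flat, plus E itself.
Count = (20 choose 0) + (20 choose 1) + (20 choose 2) + (20 choose 3) + (20 choose 4) + (20 choose 5) + (20 choose 6) + (20 choose 7) + (20 choose 8) + (20 choose 9) + (20 choose 10) + 1
     = 1 + 20 + 190 + 1140 + 4845 + 15504 + 38760 + 77520 + 125970 + 167960 + 184756 + 1
     = 616667.

616667


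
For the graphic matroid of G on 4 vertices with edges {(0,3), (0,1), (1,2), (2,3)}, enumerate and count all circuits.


A circuit in a graphic matroid = edge set of a simple cycle.
G has 4 vertices and 4 edges.
Enumerating all minimal edge subsets forming cycles...
Total circuits found: 1.

1


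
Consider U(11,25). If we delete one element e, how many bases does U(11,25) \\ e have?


Deleting e from U(11,25) gives U(11,24) since n > r.
Bases of U(11,24) = C(24,11) = 24! / (11! * 13!) = 2496144.

2496144


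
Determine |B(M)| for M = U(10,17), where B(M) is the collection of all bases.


Bases of U(10,17) are all 10-element subsets of the 17-element ground set.
Number of bases = C(17,10).
C(17,10) = 17! / (10! * 7!) = 19448.

19448


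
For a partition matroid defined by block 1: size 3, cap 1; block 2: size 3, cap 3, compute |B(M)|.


A basis picks exactly ci elements from block i.
Number of bases = product of C(|Si|, ci).
= C(3,1) * C(3,3)
= 3 * 1
= 3.

3


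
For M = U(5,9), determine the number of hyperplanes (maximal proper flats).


Hyperplanes of U(5,9) are flats of rank 4.
In a uniform matroid, these are exactly the (4)-element subsets.
Count = C(9,4) = (9 * 8 * 7 * 6) / (1 * 2 * 3 * 4) = 126.

126


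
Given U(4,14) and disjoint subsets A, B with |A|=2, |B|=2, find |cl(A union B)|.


|A union B| = 2 + 2 = 4 (disjoint).
In U(4,14), cl(S) = S if |S| < 4, else cl(S) = E.
Since 4 >= 4, cl(A union B) = E.
|cl(A union B)| = 14.

14


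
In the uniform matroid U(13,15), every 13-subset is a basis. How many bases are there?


Bases of U(13,15) are all 13-element subsets of the 15-element ground set.
Number of bases = C(15,13).
C(15,13) = 105.

105


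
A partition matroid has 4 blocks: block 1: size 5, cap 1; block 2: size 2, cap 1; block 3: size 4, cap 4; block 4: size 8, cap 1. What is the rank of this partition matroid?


Rank of a partition matroid = sum of min(|Si|, ci) for each block.
= min(5,1) + min(2,1) + min(4,4) + min(8,1)
= 1 + 1 + 4 + 1
= 7.

7


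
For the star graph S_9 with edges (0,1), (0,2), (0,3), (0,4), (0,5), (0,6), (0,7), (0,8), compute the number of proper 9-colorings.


P(tree, k) = k * (k-1)^(8) for any tree on 9 vertices.
P(9) = 9 * 8^8 = 9 * 16777216 = 150994944.

150994944


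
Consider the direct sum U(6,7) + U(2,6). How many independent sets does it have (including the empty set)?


For a direct sum, |I(M1+M2)| = |I(M1)| * |I(M2)|.
|I(U(6,7))| = sum C(7,k) for k=0..6 = 127.
|I(U(2,6))| = sum C(6,k) for k=0..2 = 22.
Total = 127 * 22 = 2794.

2794


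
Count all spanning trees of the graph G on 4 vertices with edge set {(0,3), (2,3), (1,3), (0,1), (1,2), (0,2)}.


By Kirchhoff's matrix tree theorem, the number of spanning trees equals
the determinant of any cofactor of the Laplacian matrix L.
G has 4 vertices and 6 edges.
Computing the (3 x 3) cofactor determinant gives 16.

16


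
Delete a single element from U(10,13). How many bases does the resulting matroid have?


Deleting e from U(10,13) gives U(10,12) since n > r.
Bases of U(10,12) = C(12,10) = 66.

66


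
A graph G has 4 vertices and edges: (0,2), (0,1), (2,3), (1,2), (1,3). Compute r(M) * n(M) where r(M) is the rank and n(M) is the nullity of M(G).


r(M) = |V| - c = 4 - 1 = 3.
nullity = |E| - r(M) = 5 - 3 = 2.
Product = 3 * 2 = 6.

6


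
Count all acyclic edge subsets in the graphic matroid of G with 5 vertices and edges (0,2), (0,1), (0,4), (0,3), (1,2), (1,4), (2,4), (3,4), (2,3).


An independent set in a graphic matroid is an acyclic edge subset.
G has 5 vertices and 9 edges.
Enumerate all 2^9 = 512 subsets, checking for acyclicity.
Total independent sets = 198.

198


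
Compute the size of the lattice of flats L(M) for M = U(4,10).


Flats of U(4,10): every subset of size < 4 is a flat, plus E itself.
Count = (10 choose 0) + (10 choose 1) + (10 choose 2) + (10 choose 3) + 1
     = 1 + 10 + 45 + 120 + 1
     = 177.

177


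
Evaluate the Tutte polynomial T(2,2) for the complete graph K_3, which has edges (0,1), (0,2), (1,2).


T(K_3; x,y) = x^2 + x + y.
T(2,2) = 4 + 2 + 2 = 8.

8


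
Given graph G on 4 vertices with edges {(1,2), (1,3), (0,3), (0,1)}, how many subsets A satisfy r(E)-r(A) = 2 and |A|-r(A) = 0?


R(x,y) = sum over A in 2^E of x^(r(E)-r(A)) * y^(|A|-r(A)).
G has 4 vertices, 4 edges. r(E) = 3.
Enumerate all 2^4 = 16 subsets.
Count subsets with r(E)-r(A)=2 and |A|-r(A)=0: 4.

4


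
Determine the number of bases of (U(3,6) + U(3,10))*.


(M1+M2)* = M1* + M2*.
M1* = U(3,6), bases: C(6,3) = 20.
M2* = U(7,10), bases: C(10,7) = 120.
|B(M*)| = 20 * 120 = 2400.

2400


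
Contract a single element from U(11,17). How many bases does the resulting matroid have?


Contracting e from U(11,17) gives U(10,16).
Bases of U(10,16) = C(16,10) = 8008.

8008


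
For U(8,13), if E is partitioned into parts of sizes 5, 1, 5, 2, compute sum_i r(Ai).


r(Ai) = min(|Ai|, 8) for each part.
Sum = min(5,8) + min(1,8) + min(5,8) + min(2,8)
    = 5 + 1 + 5 + 2
    = 13.

13


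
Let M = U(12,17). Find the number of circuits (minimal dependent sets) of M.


In U(12,17), circuits are the (13)-element subsets.
Any set of 13 elements is dependent, and removing any one element gives
an independent set of size 12, so it is a minimal dependent set.
Number of circuits = (17 choose 13) = 2380.

2380


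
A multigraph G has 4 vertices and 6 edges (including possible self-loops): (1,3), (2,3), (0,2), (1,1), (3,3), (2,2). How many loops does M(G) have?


In a graphic matroid, a loop is a self-loop edge (u,u) with rank 0.
Examining all 6 edges for self-loops...
Self-loops found: (1,1), (3,3), (2,2)
Number of loops = 3.

3


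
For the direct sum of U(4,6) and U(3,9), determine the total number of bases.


Bases of a direct sum M1 + M2: |B| = |B(M1)| * |B(M2)|.
|B(U(4,6))| = C(6,4) = 15.
|B(U(3,9))| = C(9,3) = 84.
Total bases = 15 * 84 = 1260.

1260


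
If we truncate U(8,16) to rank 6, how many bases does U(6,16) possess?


Truncating U(8,16) to rank 6 gives U(6,16).
Bases of U(6,16) are all 6-element subsets of 16 elements.
Number of bases = C(16,6) = 8008.

8008


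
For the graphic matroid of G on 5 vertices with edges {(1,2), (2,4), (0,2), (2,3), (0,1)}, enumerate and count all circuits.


A circuit in a graphic matroid = edge set of a simple cycle.
G has 5 vertices and 5 edges.
Enumerating all minimal edge subsets forming cycles...
Total circuits found: 1.

1


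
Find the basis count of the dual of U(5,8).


The dual of U(r,n) is U(n-r, n) = U(3,8).
Bases of U(3,8) are all (3)-element subsets.
|B(M*)| = (8 choose 3) = 56.

56


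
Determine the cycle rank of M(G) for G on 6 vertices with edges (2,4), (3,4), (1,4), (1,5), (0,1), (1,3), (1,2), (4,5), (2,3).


Cycle rank (nullity) = |E| - r(M) = |E| - (|V| - c).
|E| = 9, |V| = 6, c = 1.
Nullity = 9 - (6 - 1) = 9 - 5 = 4.

4


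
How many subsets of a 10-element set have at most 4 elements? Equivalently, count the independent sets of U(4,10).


Independent sets of U(4,10) are all subsets of size <= 4.
Count = (10 choose 0) + (10 choose 1) + (10 choose 2) + (10 choose 3) + (10 choose 4)
     = 1 + 10 + 45 + 120 + 210
     = 386.

386


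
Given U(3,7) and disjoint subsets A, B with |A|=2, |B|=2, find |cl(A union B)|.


|A union B| = 2 + 2 = 4 (disjoint).
In U(3,7), cl(S) = S if |S| < 3, else cl(S) = E.
Since 4 >= 3, cl(A union B) = E.
|cl(A union B)| = 7.

7


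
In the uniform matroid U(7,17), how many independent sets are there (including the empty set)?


Independent sets of U(7,17) are all subsets of size <= 7.
Count = C(17,0) + C(17,1) + C(17,2) + C(17,3) + C(17,4) + C(17,5) + C(17,6) + C(17,7)
     = 1 + 17 + 136 + 680 + 2380 + 6188 + 12376 + 19448
     = 41226.

41226


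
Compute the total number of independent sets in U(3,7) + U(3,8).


For a direct sum, |I(M1+M2)| = |I(M1)| * |I(M2)|.
|I(U(3,7))| = sum C(7,k) for k=0..3 = 64.
|I(U(3,8))| = sum C(8,k) for k=0..3 = 93.
Total = 64 * 93 = 5952.

5952


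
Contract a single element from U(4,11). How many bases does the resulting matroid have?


Contracting e from U(4,11) gives U(3,10).
Bases of U(3,10) = C(10,3) = (10 * 9 * 8) / (1 * 2 * 3) = 120.

120


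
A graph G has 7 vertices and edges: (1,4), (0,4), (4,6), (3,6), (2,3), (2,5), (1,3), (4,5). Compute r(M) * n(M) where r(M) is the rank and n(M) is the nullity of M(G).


r(M) = |V| - c = 7 - 1 = 6.
nullity = |E| - r(M) = 8 - 6 = 2.
Product = 6 * 2 = 12.

12


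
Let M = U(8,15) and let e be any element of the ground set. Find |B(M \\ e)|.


Deleting e from U(8,15) gives U(8,14) since n > r.
Bases of U(8,14) = C(14,8) = 3003.

3003


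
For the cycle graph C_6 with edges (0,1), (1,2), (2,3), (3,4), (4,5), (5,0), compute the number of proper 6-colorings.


P(C_6, k) = (k-1)^6 + (-1)^6*(k-1).
P(6) = (5)^6 + 5
= 15625 + 5 = 15630.

15630


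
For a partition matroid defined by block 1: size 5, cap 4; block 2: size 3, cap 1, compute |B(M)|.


A basis picks exactly ci elements from block i.
Number of bases = product of C(|Si|, ci).
= C(5,4) * C(3,1)
= 5 * 3
= 15.

15


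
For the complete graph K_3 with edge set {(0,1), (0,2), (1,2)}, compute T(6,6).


T(K_3; x,y) = x^2 + x + y.
T(6,6) = 36 + 6 + 6 = 48.

48


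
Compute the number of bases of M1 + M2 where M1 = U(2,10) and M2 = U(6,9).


Bases of a direct sum M1 + M2: |B| = |B(M1)| * |B(M2)|.
|B(U(2,10))| = C(10,2) = 45.
|B(U(6,9))| = C(9,6) = 84.
Total bases = 45 * 84 = 3780.

3780


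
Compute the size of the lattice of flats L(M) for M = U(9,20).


Flats of U(9,20): every subset of size < 9 is a flat, plus E itself.
Count = C(20,0) + C(20,1) + C(20,2) + C(20,3) + C(20,4) + C(20,5) + C(20,6) + C(20,7) + C(20,8) + 1
     = 1 + 20 + 190 + 1140 + 4845 + 15504 + 38760 + 77520 + 125970 + 1
     = 263951.

263951


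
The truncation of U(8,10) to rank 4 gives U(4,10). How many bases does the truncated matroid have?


Truncating U(8,10) to rank 4 gives U(4,10).
Bases of U(4,10) are all 4-element subsets of 10 elements.
Number of bases = C(10,4) = 10! / (4! * 6!) = 210.

210


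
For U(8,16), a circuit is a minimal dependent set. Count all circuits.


In U(8,16), circuits are the (9)-element subsets.
Any set of 9 elements is dependent, and removing any one element gives
an independent set of size 8, so it is a minimal dependent set.
Number of circuits = C(16,9) = 16! / (9! * 7!) = 11440.

11440


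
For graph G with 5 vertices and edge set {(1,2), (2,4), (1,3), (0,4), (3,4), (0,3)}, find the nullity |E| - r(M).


Cycle rank (nullity) = |E| - r(M) = |E| - (|V| - c).
|E| = 6, |V| = 5, c = 1.
Nullity = 6 - (5 - 1) = 6 - 4 = 2.

2


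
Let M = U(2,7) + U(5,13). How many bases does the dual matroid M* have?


(M1+M2)* = M1* + M2*.
M1* = U(5,7), bases: C(7,5) = 21.
M2* = U(8,13), bases: C(13,8) = 1287.
|B(M*)| = 21 * 1287 = 27027.

27027


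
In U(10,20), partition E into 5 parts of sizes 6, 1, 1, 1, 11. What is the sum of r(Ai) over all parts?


r(Ai) = min(|Ai|, 10) for each part.
Sum = min(6,10) + min(1,10) + min(1,10) + min(1,10) + min(11,10)
    = 6 + 1 + 1 + 1 + 10
    = 19.

19


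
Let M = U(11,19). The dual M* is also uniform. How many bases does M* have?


The dual of U(r,n) is U(n-r, n) = U(8,19).
Bases of U(8,19) are all (8)-element subsets.
|B(M*)| = C(19,8) = 19! / (8! * 11!) = 75582.

75582


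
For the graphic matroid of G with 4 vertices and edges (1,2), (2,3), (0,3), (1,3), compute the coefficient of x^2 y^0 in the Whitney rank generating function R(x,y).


R(x,y) = sum over A in 2^E of x^(r(E)-r(A)) * y^(|A|-r(A)).
G has 4 vertices, 4 edges. r(E) = 3.
Enumerate all 2^4 = 16 subsets.
Count subsets with r(E)-r(A)=2 and |A|-r(A)=0: 4.

4


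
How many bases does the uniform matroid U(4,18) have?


Bases of U(4,18) are all 4-element subsets of the 18-element ground set.
Number of bases = C(18,4).
C(18,4) = 18! / (4! * 14!) = 3060.

3060


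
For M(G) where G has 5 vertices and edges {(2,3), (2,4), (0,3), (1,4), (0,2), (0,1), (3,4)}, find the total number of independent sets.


An independent set in a graphic matroid is an acyclic edge subset.
G has 5 vertices and 7 edges.
Enumerate all 2^7 = 128 subsets, checking for acyclicity.
Total independent sets = 86.

86


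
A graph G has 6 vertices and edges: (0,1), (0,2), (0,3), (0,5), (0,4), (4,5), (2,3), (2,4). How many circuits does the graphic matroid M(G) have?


A circuit in a graphic matroid = edge set of a simple cycle.
G has 6 vertices and 8 edges.
Enumerating all minimal edge subsets forming cycles...
Total circuits found: 6.

6


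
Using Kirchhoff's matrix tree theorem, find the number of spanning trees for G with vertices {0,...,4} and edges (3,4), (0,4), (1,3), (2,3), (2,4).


By Kirchhoff's matrix tree theorem, the number of spanning trees equals
the determinant of any cofactor of the Laplacian matrix L.
G has 5 vertices and 5 edges.
Computing the (4 x 4) cofactor determinant gives 3.

3


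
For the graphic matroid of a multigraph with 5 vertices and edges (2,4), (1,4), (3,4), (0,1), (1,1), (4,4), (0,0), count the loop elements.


In a graphic matroid, a loop is a self-loop edge (u,u) with rank 0.
Examining all 7 edges for self-loops...
Self-loops found: (1,1), (4,4), (0,0)
Number of loops = 3.

3


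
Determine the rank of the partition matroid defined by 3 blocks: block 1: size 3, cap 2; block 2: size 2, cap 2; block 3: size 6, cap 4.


Rank of a partition matroid = sum of min(|Si|, ci) for each block.
= min(3,2) + min(2,2) + min(6,4)
= 2 + 2 + 4
= 8.

8


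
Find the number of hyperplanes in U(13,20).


Hyperplanes of U(13,20) are flats of rank 12.
In a uniform matroid, these are exactly the (12)-element subsets.
Count = (20 choose 12) = 125970.

125970


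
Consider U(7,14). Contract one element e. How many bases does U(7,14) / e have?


Contracting e from U(7,14) gives U(6,13).
Bases of U(6,13) = C(13,6) = 13! / (6! * 7!) = 1716.

1716


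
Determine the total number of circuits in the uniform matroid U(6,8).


In U(6,8), circuits are the (7)-element subsets.
Any set of 7 elements is dependent, and removing any one element gives
an independent set of size 6, so it is a minimal dependent set.
Number of circuits = (8 choose 7) = 8.

8


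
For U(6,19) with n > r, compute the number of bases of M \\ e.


Deleting e from U(6,19) gives U(6,18) since n > r.
Bases of U(6,18) = C(18,6) = 18! / (6! * 12!) = 18564.

18564


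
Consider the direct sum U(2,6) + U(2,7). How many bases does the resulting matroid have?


Bases of a direct sum M1 + M2: |B| = |B(M1)| * |B(M2)|.
|B(U(2,6))| = C(6,2) = 15.
|B(U(2,7))| = C(7,2) = 21.
Total bases = 15 * 21 = 315.

315


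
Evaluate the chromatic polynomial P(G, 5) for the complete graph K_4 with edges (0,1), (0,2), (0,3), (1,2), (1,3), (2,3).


P(K_4, k) = k(k-1)(k-2)...(k-3).
P(5) = (5) * (4) * (3) * (2) = 120.

120


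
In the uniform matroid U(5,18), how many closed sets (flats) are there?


Flats of U(5,18): every subset of size < 5 is a flat, plus E itself.
Count = (18 choose 0) + (18 choose 1) + (18 choose 2) + (18 choose 3) + (18 choose 4) + 1
     = 1 + 18 + 153 + 816 + 3060 + 1
     = 4049.

4049


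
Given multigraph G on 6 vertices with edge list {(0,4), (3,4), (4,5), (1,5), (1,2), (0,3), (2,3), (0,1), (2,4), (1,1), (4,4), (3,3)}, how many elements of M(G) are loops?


In a graphic matroid, a loop is a self-loop edge (u,u) with rank 0.
Examining all 12 edges for self-loops...
Self-loops found: (1,1), (4,4), (3,3)
Number of loops = 3.

3


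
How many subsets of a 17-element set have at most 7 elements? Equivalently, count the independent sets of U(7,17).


Independent sets of U(7,17) are all subsets of size <= 7.
Count = C(17,0) + C(17,1) + C(17,2) + C(17,3) + C(17,4) + C(17,5) + C(17,6) + C(17,7)
     = 1 + 17 + 136 + 680 + 2380 + 6188 + 12376 + 19448
     = 41226.

41226


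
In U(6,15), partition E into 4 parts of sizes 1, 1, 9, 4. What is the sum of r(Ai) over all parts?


r(Ai) = min(|Ai|, 6) for each part.
Sum = min(1,6) + min(1,6) + min(9,6) + min(4,6)
    = 1 + 1 + 6 + 4
    = 12.

12


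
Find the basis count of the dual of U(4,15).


The dual of U(r,n) is U(n-r, n) = U(11,15).
Bases of U(11,15) are all (11)-element subsets.
|B(M*)| = C(15,11) = 15! / (11! * 4!) = 1365.

1365


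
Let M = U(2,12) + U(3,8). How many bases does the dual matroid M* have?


(M1+M2)* = M1* + M2*.
M1* = U(10,12), bases: C(12,10) = 66.
M2* = U(5,8), bases: C(8,5) = 56.
|B(M*)| = 66 * 56 = 3696.

3696


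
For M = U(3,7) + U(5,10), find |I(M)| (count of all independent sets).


For a direct sum, |I(M1+M2)| = |I(M1)| * |I(M2)|.
|I(U(3,7))| = sum C(7,k) for k=0..3 = 64.
|I(U(5,10))| = sum C(10,k) for k=0..5 = 638.
Total = 64 * 638 = 40832.

40832


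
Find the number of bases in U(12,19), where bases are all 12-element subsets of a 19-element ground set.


Bases of U(12,19) are all 12-element subsets of the 19-element ground set.
Number of bases = C(19,12).
(19 choose 12) = 50388.

50388


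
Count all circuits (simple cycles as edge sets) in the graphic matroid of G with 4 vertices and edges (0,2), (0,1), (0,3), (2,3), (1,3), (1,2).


A circuit in a graphic matroid = edge set of a simple cycle.
G has 4 vertices and 6 edges.
Enumerating all minimal edge subsets forming cycles...
Total circuits found: 7.

7


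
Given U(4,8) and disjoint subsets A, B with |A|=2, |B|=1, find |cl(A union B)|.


|A union B| = 2 + 1 = 3 (disjoint).
In U(4,8), cl(S) = S if |S| < 4, else cl(S) = E.
Since 3 < 4, cl(A union B) = A union B.
|cl(A union B)| = 3.

3


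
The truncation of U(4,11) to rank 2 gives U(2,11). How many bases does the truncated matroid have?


Truncating U(4,11) to rank 2 gives U(2,11).
Bases of U(2,11) are all 2-element subsets of 11 elements.
Number of bases = (11 choose 2) = 55.

55


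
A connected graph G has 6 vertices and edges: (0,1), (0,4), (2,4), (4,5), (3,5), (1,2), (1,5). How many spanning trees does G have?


By Kirchhoff's matrix tree theorem, the number of spanning trees equals
the determinant of any cofactor of the Laplacian matrix L.
G has 6 vertices and 7 edges.
Computing the (5 x 5) cofactor determinant gives 12.

12


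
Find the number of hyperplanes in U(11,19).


Hyperplanes of U(11,19) are flats of rank 10.
In a uniform matroid, these are exactly the (10)-element subsets.
Count = C(19,10) = 19! / (10! * 9!) = 92378.

92378


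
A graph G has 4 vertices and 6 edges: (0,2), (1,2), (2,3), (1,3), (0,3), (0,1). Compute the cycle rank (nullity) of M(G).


Cycle rank (nullity) = |E| - r(M) = |E| - (|V| - c).
|E| = 6, |V| = 4, c = 1.
Nullity = 6 - (4 - 1) = 6 - 3 = 3.

3


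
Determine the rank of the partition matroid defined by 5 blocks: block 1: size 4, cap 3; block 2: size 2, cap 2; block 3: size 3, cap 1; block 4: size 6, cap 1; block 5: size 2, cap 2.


Rank of a partition matroid = sum of min(|Si|, ci) for each block.
= min(4,3) + min(2,2) + min(3,1) + min(6,1) + min(2,2)
= 3 + 2 + 1 + 1 + 2
= 9.

9


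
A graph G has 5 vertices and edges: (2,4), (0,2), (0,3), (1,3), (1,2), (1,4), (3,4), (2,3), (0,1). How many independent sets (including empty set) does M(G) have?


An independent set in a graphic matroid is an acyclic edge subset.
G has 5 vertices and 9 edges.
Enumerate all 2^9 = 512 subsets, checking for acyclicity.
Total independent sets = 198.

198


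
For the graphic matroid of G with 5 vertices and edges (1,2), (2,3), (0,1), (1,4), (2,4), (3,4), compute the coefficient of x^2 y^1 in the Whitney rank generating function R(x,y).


R(x,y) = sum over A in 2^E of x^(r(E)-r(A)) * y^(|A|-r(A)).
G has 5 vertices, 6 edges. r(E) = 4.
Enumerate all 2^6 = 64 subsets.
Count subsets with r(E)-r(A)=2 and |A|-r(A)=1: 2.

2


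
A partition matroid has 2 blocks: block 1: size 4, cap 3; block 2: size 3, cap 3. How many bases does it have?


A basis picks exactly ci elements from block i.
Number of bases = product of C(|Si|, ci).
= C(4,3) * C(3,3)
= 4 * 1
= 4.

4


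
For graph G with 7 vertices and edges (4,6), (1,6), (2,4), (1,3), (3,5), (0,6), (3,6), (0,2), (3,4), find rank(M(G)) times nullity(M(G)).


r(M) = |V| - c = 7 - 1 = 6.
nullity = |E| - r(M) = 9 - 6 = 3.
Product = 6 * 3 = 18.

18


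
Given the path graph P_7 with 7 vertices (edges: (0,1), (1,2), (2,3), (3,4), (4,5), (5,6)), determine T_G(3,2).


A path on 7 vertices is a tree with 6 edges.
T(x,y) = x^(6) for any tree.
T(3,2) = 3^6 = 729.

729


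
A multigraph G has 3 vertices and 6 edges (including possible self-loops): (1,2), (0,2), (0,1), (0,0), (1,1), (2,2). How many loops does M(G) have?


In a graphic matroid, a loop is a self-loop edge (u,u) with rank 0.
Examining all 6 edges for self-loops...
Self-loops found: (0,0), (1,1), (2,2)
Number of loops = 3.

3


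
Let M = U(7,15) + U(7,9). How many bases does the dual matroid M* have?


(M1+M2)* = M1* + M2*.
M1* = U(8,15), bases: C(15,8) = 6435.
M2* = U(2,9), bases: C(9,2) = 36.
|B(M*)| = 6435 * 36 = 231660.

231660


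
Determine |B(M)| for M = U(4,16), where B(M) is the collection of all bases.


Bases of U(4,16) are all 4-element subsets of the 16-element ground set.
Number of bases = C(16,4).
C(16,4) = 16! / (4! * 12!) = 1820.

1820


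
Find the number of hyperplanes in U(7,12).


Hyperplanes of U(7,12) are flats of rank 6.
In a uniform matroid, these are exactly the (6)-element subsets.
Count = C(12,6) = 12! / (6! * 6!) = 924.

924


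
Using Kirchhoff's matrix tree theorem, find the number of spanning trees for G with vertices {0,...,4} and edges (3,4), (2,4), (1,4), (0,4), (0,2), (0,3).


By Kirchhoff's matrix tree theorem, the number of spanning trees equals
the determinant of any cofactor of the Laplacian matrix L.
G has 5 vertices and 6 edges.
Computing the (4 x 4) cofactor determinant gives 8.

8


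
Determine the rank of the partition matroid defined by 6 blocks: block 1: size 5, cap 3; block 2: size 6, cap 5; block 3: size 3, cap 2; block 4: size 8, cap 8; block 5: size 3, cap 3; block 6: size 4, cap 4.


Rank of a partition matroid = sum of min(|Si|, ci) for each block.
= min(5,3) + min(6,5) + min(3,2) + min(8,8) + min(3,3) + min(4,4)
= 3 + 5 + 2 + 8 + 3 + 4
= 25.

25


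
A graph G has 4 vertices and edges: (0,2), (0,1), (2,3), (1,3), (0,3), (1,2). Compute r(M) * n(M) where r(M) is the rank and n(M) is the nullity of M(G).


r(M) = |V| - c = 4 - 1 = 3.
nullity = |E| - r(M) = 6 - 3 = 3.
Product = 3 * 3 = 9.

9


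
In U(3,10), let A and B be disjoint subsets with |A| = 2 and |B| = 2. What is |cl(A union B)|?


|A union B| = 2 + 2 = 4 (disjoint).
In U(3,10), cl(S) = S if |S| < 3, else cl(S) = E.
Since 4 >= 3, cl(A union B) = E.
|cl(A union B)| = 10.

10


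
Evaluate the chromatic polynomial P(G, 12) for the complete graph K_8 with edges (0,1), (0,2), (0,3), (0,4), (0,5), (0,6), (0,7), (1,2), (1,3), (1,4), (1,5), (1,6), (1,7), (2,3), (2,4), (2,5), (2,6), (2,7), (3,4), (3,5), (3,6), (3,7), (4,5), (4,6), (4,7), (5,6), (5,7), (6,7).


P(K_8, k) = k(k-1)(k-2)...(k-7).
P(12) = (12) * (11) * (10) * (9) * (8) * (7) * (6) * (5) = 19958400.

19958400


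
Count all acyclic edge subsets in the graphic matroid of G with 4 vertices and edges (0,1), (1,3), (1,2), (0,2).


An independent set in a graphic matroid is an acyclic edge subset.
G has 4 vertices and 4 edges.
Enumerate all 2^4 = 16 subsets, checking for acyclicity.
Total independent sets = 14.

14


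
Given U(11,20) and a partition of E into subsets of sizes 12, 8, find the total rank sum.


r(Ai) = min(|Ai|, 11) for each part.
Sum = min(12,11) + min(8,11)
    = 11 + 8
    = 19.

19


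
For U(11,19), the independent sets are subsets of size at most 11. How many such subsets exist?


Independent sets of U(11,19) are all subsets of size <= 11.
Count = (19 choose 0) + (19 choose 1) + (19 choose 2) + (19 choose 3) + (19 choose 4) + (19 choose 5) + (19 choose 6) + (19 choose 7) + (19 choose 8) + (19 choose 9) + (19 choose 10) + (19 choose 11)
     = 1 + 19 + 171 + 969 + 3876 + 11628 + 27132 + 50388 + 75582 + 92378 + 92378 + 75582
     = 430104.

430104


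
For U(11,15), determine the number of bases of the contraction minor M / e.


Contracting e from U(11,15) gives U(10,14).
Bases of U(10,14) = C(14,10) = 14! / (10! * 4!) = 1001.

1001


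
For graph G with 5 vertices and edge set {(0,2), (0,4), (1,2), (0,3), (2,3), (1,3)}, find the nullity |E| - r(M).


Cycle rank (nullity) = |E| - r(M) = |E| - (|V| - c).
|E| = 6, |V| = 5, c = 1.
Nullity = 6 - (5 - 1) = 6 - 4 = 2.

2


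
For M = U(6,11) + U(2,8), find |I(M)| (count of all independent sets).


For a direct sum, |I(M1+M2)| = |I(M1)| * |I(M2)|.
|I(U(6,11))| = sum C(11,k) for k=0..6 = 1486.
|I(U(2,8))| = sum C(8,k) for k=0..2 = 37.
Total = 1486 * 37 = 54982.

54982


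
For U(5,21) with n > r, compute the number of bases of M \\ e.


Deleting e from U(5,21) gives U(5,20) since n > r.
Bases of U(5,20) = C(20,5) = 20! / (5! * 15!) = 15504.

15504


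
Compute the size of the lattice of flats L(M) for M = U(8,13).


Flats of U(8,13): every subset of size < 8 is a flat, plus E itself.
Count = (13 choose 0) + (13 choose 1) + (13 choose 2) + (13 choose 3) + (13 choose 4) + (13 choose 5) + (13 choose 6) + (13 choose 7) + 1
     = 1 + 13 + 78 + 286 + 715 + 1287 + 1716 + 1716 + 1
     = 5813.

5813


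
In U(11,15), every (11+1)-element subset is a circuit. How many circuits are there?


In U(11,15), circuits are the (12)-element subsets.
Any set of 12 elements is dependent, and removing any one element gives
an independent set of size 11, so it is a minimal dependent set.
Number of circuits = C(15,12) = 15! / (12! * 3!) = 455.

455


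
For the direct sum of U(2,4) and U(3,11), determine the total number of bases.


Bases of a direct sum M1 + M2: |B| = |B(M1)| * |B(M2)|.
|B(U(2,4))| = C(4,2) = 6.
|B(U(3,11))| = C(11,3) = 165.
Total bases = 6 * 165 = 990.

990


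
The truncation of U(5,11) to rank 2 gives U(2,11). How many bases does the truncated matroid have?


Truncating U(5,11) to rank 2 gives U(2,11).
Bases of U(2,11) are all 2-element subsets of 11 elements.
Number of bases = C(11,2) = 11! / (2! * 9!) = 55.

55


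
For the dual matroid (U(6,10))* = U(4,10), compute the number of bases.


The dual of U(r,n) is U(n-r, n) = U(4,10).
Bases of U(4,10) are all (4)-element subsets.
|B(M*)| = C(10,4) = (10 * 9 * 8 * 7) / (1 * 2 * 3 * 4) = 210.

210


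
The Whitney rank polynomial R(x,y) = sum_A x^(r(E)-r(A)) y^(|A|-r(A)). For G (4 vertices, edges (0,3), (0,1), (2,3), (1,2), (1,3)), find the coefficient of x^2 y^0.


R(x,y) = sum over A in 2^E of x^(r(E)-r(A)) * y^(|A|-r(A)).
G has 4 vertices, 5 edges. r(E) = 3.
Enumerate all 2^5 = 32 subsets.
Count subsets with r(E)-r(A)=2 and |A|-r(A)=0: 5.

5


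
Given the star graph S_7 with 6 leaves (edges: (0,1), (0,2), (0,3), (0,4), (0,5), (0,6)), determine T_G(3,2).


A star on 7 vertices is a tree with 6 edges.
T(x,y) = x^(6) for any tree.
T(3,2) = 3^6 = 729.

729


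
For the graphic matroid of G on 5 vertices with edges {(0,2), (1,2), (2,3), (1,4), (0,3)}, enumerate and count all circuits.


A circuit in a graphic matroid = edge set of a simple cycle.
G has 5 vertices and 5 edges.
Enumerating all minimal edge subsets forming cycles...
Total circuits found: 1.

1


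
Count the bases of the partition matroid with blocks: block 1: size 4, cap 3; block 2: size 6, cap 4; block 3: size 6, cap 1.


A basis picks exactly ci elements from block i.
Number of bases = product of C(|Si|, ci).
= C(4,3) * C(6,4) * C(6,1)
= 4 * 15 * 6
= 360.

360


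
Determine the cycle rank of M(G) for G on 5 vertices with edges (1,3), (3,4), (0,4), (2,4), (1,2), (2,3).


Cycle rank (nullity) = |E| - r(M) = |E| - (|V| - c).
|E| = 6, |V| = 5, c = 1.
Nullity = 6 - (5 - 1) = 6 - 4 = 2.

2


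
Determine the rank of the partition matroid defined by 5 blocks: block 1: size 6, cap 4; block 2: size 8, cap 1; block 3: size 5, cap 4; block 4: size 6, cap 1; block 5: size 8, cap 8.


Rank of a partition matroid = sum of min(|Si|, ci) for each block.
= min(6,4) + min(8,1) + min(5,4) + min(6,1) + min(8,8)
= 4 + 1 + 4 + 1 + 8
= 18.

18


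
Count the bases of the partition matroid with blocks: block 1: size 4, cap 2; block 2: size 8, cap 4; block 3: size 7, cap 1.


A basis picks exactly ci elements from block i.
Number of bases = product of C(|Si|, ci).
= C(4,2) * C(8,4) * C(7,1)
= 6 * 70 * 7
= 2940.

2940


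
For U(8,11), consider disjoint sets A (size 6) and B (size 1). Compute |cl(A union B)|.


|A union B| = 6 + 1 = 7 (disjoint).
In U(8,11), cl(S) = S if |S| < 8, else cl(S) = E.
Since 7 < 8, cl(A union B) = A union B.
|cl(A union B)| = 7.

7


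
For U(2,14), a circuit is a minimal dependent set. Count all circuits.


In U(2,14), circuits are the (3)-element subsets.
Any set of 3 elements is dependent, and removing any one element gives
an independent set of size 2, so it is a minimal dependent set.
Number of circuits = C(14,3) = (14 * 13 * 12) / (1 * 2 * 3) = 364.

364


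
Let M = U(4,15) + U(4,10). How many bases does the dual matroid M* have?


(M1+M2)* = M1* + M2*.
M1* = U(11,15), bases: C(15,11) = 1365.
M2* = U(6,10), bases: C(10,6) = 210.
|B(M*)| = 1365 * 210 = 286650.

286650


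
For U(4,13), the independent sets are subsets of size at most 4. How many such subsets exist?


Independent sets of U(4,13) are all subsets of size <= 4.
Count = C(13,0) + C(13,1) + C(13,2) + C(13,3) + C(13,4)
     = 1 + 13 + 78 + 286 + 715
     = 1093.

1093


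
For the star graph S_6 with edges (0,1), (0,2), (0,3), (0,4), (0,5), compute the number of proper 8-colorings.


P(tree, k) = k * (k-1)^(5) for any tree on 6 vertices.
P(8) = 8 * 7^5 = 8 * 16807 = 134456.

134456


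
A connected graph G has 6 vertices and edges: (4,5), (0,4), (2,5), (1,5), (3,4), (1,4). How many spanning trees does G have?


By Kirchhoff's matrix tree theorem, the number of spanning trees equals
the determinant of any cofactor of the Laplacian matrix L.
G has 6 vertices and 6 edges.
Computing the (5 x 5) cofactor determinant gives 3.

3


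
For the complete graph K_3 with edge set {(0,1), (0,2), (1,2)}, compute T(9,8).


T(K_3; x,y) = x^2 + x + y.
T(9,8) = 81 + 9 + 8 = 98.

98


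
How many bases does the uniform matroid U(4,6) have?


Bases of U(4,6) are all 4-element subsets of the 6-element ground set.
Number of bases = C(6,4).
C(6,4) = (6 * 5 * 4 * 3) / (1 * 2 * 3 * 4) = 15.

15


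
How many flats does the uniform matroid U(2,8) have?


Flats of U(2,8): every subset of size < 2 is a flat, plus E itself.
Count = (8 choose 0) + (8 choose 1) + 1
     = 1 + 8 + 1
     = 10.

10


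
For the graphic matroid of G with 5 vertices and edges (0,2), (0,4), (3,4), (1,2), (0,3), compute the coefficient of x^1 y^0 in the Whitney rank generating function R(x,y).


R(x,y) = sum over A in 2^E of x^(r(E)-r(A)) * y^(|A|-r(A)).
G has 5 vertices, 5 edges. r(E) = 4.
Enumerate all 2^5 = 32 subsets.
Count subsets with r(E)-r(A)=1 and |A|-r(A)=0: 9.

9


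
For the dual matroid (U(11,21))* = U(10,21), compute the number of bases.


The dual of U(r,n) is U(n-r, n) = U(10,21).
Bases of U(10,21) are all (10)-element subsets.
|B(M*)| = C(21,10) = 21! / (10! * 11!) = 352716.

352716


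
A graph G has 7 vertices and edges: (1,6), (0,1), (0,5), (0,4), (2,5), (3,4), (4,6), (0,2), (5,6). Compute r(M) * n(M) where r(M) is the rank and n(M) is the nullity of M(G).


r(M) = |V| - c = 7 - 1 = 6.
nullity = |E| - r(M) = 9 - 6 = 3.
Product = 6 * 3 = 18.

18


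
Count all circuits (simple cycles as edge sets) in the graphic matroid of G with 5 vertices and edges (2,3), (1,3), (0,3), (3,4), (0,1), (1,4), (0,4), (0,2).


A circuit in a graphic matroid = edge set of a simple cycle.
G has 5 vertices and 8 edges.
Enumerating all minimal edge subsets forming cycles...
Total circuits found: 12.

12


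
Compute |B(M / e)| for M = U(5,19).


Contracting e from U(5,19) gives U(4,18).
Bases of U(4,18) = (18 choose 4) = 3060.

3060


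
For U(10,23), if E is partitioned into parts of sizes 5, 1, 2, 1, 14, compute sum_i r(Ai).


r(Ai) = min(|Ai|, 10) for each part.
Sum = min(5,10) + min(1,10) + min(2,10) + min(1,10) + min(14,10)
    = 5 + 1 + 2 + 1 + 10
    = 19.

19


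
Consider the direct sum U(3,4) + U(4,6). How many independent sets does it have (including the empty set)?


For a direct sum, |I(M1+M2)| = |I(M1)| * |I(M2)|.
|I(U(3,4))| = sum C(4,k) for k=0..3 = 15.
|I(U(4,6))| = sum C(6,k) for k=0..4 = 57.
Total = 15 * 57 = 855.

855


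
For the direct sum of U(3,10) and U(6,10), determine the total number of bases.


Bases of a direct sum M1 + M2: |B| = |B(M1)| * |B(M2)|.
|B(U(3,10))| = C(10,3) = 120.
|B(U(6,10))| = C(10,6) = 210.
Total bases = 120 * 210 = 25200.

25200


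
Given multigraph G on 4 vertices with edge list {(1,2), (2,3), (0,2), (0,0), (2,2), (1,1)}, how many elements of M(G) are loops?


In a graphic matroid, a loop is a self-loop edge (u,u) with rank 0.
Examining all 6 edges for self-loops...
Self-loops found: (0,0), (2,2), (1,1)
Number of loops = 3.

3


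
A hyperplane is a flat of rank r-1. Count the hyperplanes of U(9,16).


Hyperplanes of U(9,16) are flats of rank 8.
In a uniform matroid, these are exactly the (8)-element subsets.
Count = C(16,8) = 12870.

12870


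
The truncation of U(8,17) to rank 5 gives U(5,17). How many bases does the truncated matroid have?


Truncating U(8,17) to rank 5 gives U(5,17).
Bases of U(5,17) are all 5-element subsets of 17 elements.
Number of bases = C(17,5) = 17! / (5! * 12!) = 6188.

6188


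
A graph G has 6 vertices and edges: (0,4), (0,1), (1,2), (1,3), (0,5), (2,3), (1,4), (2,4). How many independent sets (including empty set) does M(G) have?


An independent set in a graphic matroid is an acyclic edge subset.
G has 6 vertices and 8 edges.
Enumerate all 2^8 = 256 subsets, checking for acyclicity.
Total independent sets = 164.

164


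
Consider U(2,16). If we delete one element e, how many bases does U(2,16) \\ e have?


Deleting e from U(2,16) gives U(2,15) since n > r.
Bases of U(2,15) = C(15,2) = (15 * 14) / (1 * 2) = 105.

105


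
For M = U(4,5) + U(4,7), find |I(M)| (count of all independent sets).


For a direct sum, |I(M1+M2)| = |I(M1)| * |I(M2)|.
|I(U(4,5))| = sum C(5,k) for k=0..4 = 31.
|I(U(4,7))| = sum C(7,k) for k=0..4 = 99.
Total = 31 * 99 = 3069.

3069


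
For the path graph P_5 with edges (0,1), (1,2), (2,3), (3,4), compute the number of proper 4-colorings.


P(P_5, k) = k * (k-1)^(4).
P(4) = 4 * 3^4 = 4 * 81 = 324.

324


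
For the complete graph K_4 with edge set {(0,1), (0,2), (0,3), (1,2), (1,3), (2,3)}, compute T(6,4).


T(K_4; x,y) = x^3 + 3x^2 + 4xy + 2x + y^3 + 3y^2 + 2y.
Substituting x=6, y=4:
= 216 + 108 + 96 + 12 + 64 + 48 + 8
= 552.

552


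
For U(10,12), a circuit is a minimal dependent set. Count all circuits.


In U(10,12), circuits are the (11)-element subsets.
Any set of 11 elements is dependent, and removing any one element gives
an independent set of size 10, so it is a minimal dependent set.
Number of circuits = (12 choose 11) = 12.

12


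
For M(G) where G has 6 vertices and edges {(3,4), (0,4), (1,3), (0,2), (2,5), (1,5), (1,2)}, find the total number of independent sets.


An independent set in a graphic matroid is an acyclic edge subset.
G has 6 vertices and 7 edges.
Enumerate all 2^7 = 128 subsets, checking for acyclicity.
Total independent sets = 108.

108


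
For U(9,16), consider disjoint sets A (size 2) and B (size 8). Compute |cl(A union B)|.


|A union B| = 2 + 8 = 10 (disjoint).
In U(9,16), cl(S) = S if |S| < 9, else cl(S) = E.
Since 10 >= 9, cl(A union B) = E.
|cl(A union B)| = 16.

16


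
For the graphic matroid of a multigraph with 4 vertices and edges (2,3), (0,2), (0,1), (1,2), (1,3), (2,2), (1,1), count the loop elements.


In a graphic matroid, a loop is a self-loop edge (u,u) with rank 0.
Examining all 7 edges for self-loops...
Self-loops found: (2,2), (1,1)
Number of loops = 2.

2


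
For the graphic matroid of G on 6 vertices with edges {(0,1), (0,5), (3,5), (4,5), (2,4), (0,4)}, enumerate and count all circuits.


A circuit in a graphic matroid = edge set of a simple cycle.
G has 6 vertices and 6 edges.
Enumerating all minimal edge subsets forming cycles...
Total circuits found: 1.

1
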